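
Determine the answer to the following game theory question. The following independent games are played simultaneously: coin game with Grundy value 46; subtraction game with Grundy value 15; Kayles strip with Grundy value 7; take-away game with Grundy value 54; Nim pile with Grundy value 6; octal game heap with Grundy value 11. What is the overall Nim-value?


By the Sprague-Grundy theorem, the Grundy value of a sum of games is the XOR of individual Grundy values.
coin game: Grundy value = 46. Running XOR: 0 XOR 46 = 46
subtraction game: Grundy value = 15. Running XOR: 46 XOR 15 = 33
Kayles strip: Grundy value = 7. Running XOR: 33 XOR 7 = 38
take-away game: Grundy value = 54. Running XOR: 38 XOR 54 = 16
Nim pile: Grundy value = 6. Running XOR: 16 XOR 6 = 22
octal game heap: Grundy value = 11. Running XOR: 22 XOR 11 = 29
The combined Grundy value is 29.

29


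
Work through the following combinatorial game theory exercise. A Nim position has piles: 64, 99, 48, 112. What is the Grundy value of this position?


We need the XOR (exclusive or) of all pile sizes.
After XOR-ing pile 1 (size 64): 0 XOR 64 = 64
After XOR-ing pile 2 (size 99): 64 XOR 99 = 35
After XOR-ing pile 3 (size 48): 35 XOR 48 = 19
After XOR-ing pile 4 (size 112): 19 XOR 112 = 99
The Nim-value of this position is 99.

99


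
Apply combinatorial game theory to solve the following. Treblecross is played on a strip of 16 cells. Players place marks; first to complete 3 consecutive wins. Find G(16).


Treblecross: place X on empty cells; 3-in-a-row wins.
Playing within two cells of an existing X lets the opponent win at once, so sensible play treats the cells i-2..i+2 around each X as dead. The player left with no safe cell loses, so this is a normal-play take-away game on strips of safe cells.
Placing X at cell i (0-indexed) of a strip of k safe cells leaves independent strips of sizes max(0, i-2) and max(0, k-i-3). Hence G(k) = mex{ G(max(0,i-2)) XOR G(max(0,k-i-3)) : 0 <= i < k }, with G(0) = 0.
G(1): splits (0,0):0^0=0 -> mex({0}) = 1
G(2): splits (0,0):0^0=0 -> mex({0}) = 1
G(3): splits (0,0):0^0=0 -> mex({0}) = 1
G(4): splits (0,1):0^1=1 (0,0):0^0=0 -> mex({0, 1}) = 2
G(5): splits (0,2):0^1=1 (0,1):0^1=1 (0,0):0^0=0 -> mex({0, 1}) = 2
G(6) = mex({1}) = 0
G(7) = mex({0, 1, 2}) = 3
G(8) = mex({0, 1, 2}) = 3
G(9) = mex({0, 2}) = 1
G(10) = mex({0, 2, 3}) = 1
G(11) = mex({0, 3}) = 1
G(12) = mex({1, 3}) = 0
G(13) = mex({0, 1, 2, 3}) = 4
G(14) = mex({0, 1, 2}) = 3
G(15) = mex({0, 1, 2}) = 3
G(16) = mex({0, 1, 2, 4}) = 3
Therefore G(16) = 3.

3


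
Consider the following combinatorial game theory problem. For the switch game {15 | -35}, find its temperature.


The game is {15 | -35}, a switch {a | b} with numbers a > b.
Cooling {a | b} by t gives {a - t | b + t}, which stops being hot when a - t = b + t, i.e. at t = (a - b)/2. So the temperature of a switch is (a - b)/2.
Temperature = (Left option - Right option) / 2
= (15 - (-35)) / 2
= 50 / 2
= 25

25


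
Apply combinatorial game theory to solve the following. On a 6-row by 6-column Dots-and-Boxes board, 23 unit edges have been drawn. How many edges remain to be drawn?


Grid: 6 x 6 boxes, i.e. 7 rows and 7 columns of dots.
Horizontal edges: (rows + 1) * cols = 7 * 6 = 42
Vertical edges: rows * (cols + 1) = 6 * 7 = 42
Total edges: 42 + 42 = 84
Edges drawn: 23
Remaining: 84 - 23 = 61

61


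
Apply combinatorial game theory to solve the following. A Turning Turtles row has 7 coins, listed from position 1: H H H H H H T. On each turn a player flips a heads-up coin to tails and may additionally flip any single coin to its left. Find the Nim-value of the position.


Coins: H H H H H H T
Key fact: a single head at position k behaves exactly like a Nim heap of size k (turning it to T and optionally flipping a coin at j < k corresponds to moving the heap from k to j, or to 0), and heads combine as a disjunctive sum (two heads at the same place would cancel, matching j XOR j = 0). So the Nim-value is the XOR of the 1-indexed positions of the heads.
Face-up positions (1-indexed): [1, 2, 3, 4, 5, 6]
XOR 0 with 1: 0 XOR 1 = 1
XOR 1 with 2: 1 XOR 2 = 3
XOR 3 with 3: 3 XOR 3 = 0
XOR 0 with 4: 0 XOR 4 = 4
XOR 4 with 5: 4 XOR 5 = 1
XOR 1 with 6: 1 XOR 6 = 7
Nim-value = 7

7


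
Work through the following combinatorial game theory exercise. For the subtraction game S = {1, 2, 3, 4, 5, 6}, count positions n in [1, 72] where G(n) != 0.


Subtraction set S = {1, 2, 3, 4, 5, 6}, so G(n) = n mod 7.
G(n) = 0 when n is a multiple of 7.
Multiples of 7 in [1, 72]: 10
N-positions (nonzero Grundy) = 72 - 10 = 62

62


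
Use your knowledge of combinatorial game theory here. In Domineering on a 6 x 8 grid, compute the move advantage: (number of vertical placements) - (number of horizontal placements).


Board is 6 x 8 (rows x cols).
Left (vertical) placements: (rows-1) * cols = 5 * 8 = 40
Right (horizontal) placements: rows * (cols-1) = 6 * 7 = 42
Advantage = Left - Right = 40 - 42 = -2

-2


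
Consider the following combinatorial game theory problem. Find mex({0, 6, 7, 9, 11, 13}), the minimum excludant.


Set = {0, 6, 7, 9, 11, 13}
0 is in the set.
1 is NOT in the set. This is the mex.
mex = 1

1


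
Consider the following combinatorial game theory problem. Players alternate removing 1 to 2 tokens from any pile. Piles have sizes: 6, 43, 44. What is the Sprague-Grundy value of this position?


Subtraction set: {1, 2}
For this subtraction set, G(n) = n mod 3 (period = max + 1 = 3).
Pile 1 (size 6): G(6) = 6 mod 3 = 0
Pile 2 (size 43): G(43) = 43 mod 3 = 1
Pile 3 (size 44): G(44) = 44 mod 3 = 2
Total Grundy value = XOR of all: 0 XOR 1 XOR 2 = 3

3


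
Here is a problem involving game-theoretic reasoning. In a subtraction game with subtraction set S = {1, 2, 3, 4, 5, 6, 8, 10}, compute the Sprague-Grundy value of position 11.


The subtraction set is S = {1, 2, 3, 4, 5, 6, 8, 10}.
G(k) = mex{ G(k - s) : s in S, s <= k }. We compute iteratively: G(0) = 0.
G(1) = mex({0}) = 1
G(2) = mex({0, 1}) = 2
G(3) = mex({0, 1, 2}) = 3
G(4) = mex({0, 1, 2, 3}) = 4
G(5) = mex({0, 1, 2, 3, 4}) = 5
G(6) = mex({0, 1, 2, 3, 4, 5}) = 6
G(7) = mex({1, 2, 3, 4, 5, 6}) = 0
G(8) = mex({0, 2, 3, 4, 5, 6}) = 1
G(9) = mex({0, 1, 3, 4, 5, 6}) = 2
G(10) = mex({0, 1, 2, 4, 5, 6}) = 3
G(11) = mex({0, 1, 2, 3, 5, 6}) = 4
Therefore G(11) = 4.

4


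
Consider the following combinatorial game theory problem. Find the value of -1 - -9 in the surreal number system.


x = -1, y = -9
x - y = -1 - -9 = 8

8


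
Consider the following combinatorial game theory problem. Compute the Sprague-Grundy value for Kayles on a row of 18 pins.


Kayles: a move removes 1 or 2 adjacent pins from a contiguous row.
Removing pins from a row of k leaves two independent rows (a, b) with a + b = k - 1 (one pin) or a + b = k - 2 (two pins); an end removal gives a = 0.
By Sprague-Grundy, G(k) = mex{ G(a) XOR G(b) } over all these splits. G(0) = 0.
G(1): splits (0,0):0^0=0 -> mex({0}) = 1
G(2): splits (0,1):0^1=1 (0,0):0^0=0 -> mex({0, 1}) = 2
G(3): splits (0,2):0^2=2 (1,1):1^1=0 (0,1):0^1=1 -> mex({0, 1, 2}) = 3
G(4): splits (0,3):0^3=3 (1,2):1^2=3 (0,2):0^2=2 (1,1):1^1=0 -> mex({0, 2, 3}) = 1
G(5): splits (0,4):0^1=1 (1,3):1^3=2 (2,2):2^2=0 (0,3):0^3=3 (1,2):1^2=3 -> mex({0, 1, 2, 3}) = 4
G(6) = mex({0, 1, 2, 4}) = 3
G(7) = mex({0, 1, 3, 4, 5}) = 2
G(8) = mex({0, 2, 3, 5, 6}) = 1
G(9) = mex({0, 1, 2, 3, 6, 7}) = 4
G(10) = mex({0, 1, 3, 4, 5, 7}) = 2
G(11) = mex({0, 1, 2, 3, 4, 5}) = 6
G(12) = mex({0, 1, 2, 3, 5, 6, 7}) = 4
G(13) = mex({0, 2, 3, 4, 6, 7}) = 1
G(14) = mex({0, 1, 4, 5, 6, 7}) = 2
G(15) = mex({0, 1, 2, 3, 4, 5, 6}) = 7
G(16) = mex({0, 2, 3, 5, 6, 7}) = 1
G(17) = mex({0, 1, 2, 3, 5, 6, 7}) = 4
G(18) = mex({0, 1, 2, 4, 5, 6}) = 3
Therefore G(18) = 3.

3


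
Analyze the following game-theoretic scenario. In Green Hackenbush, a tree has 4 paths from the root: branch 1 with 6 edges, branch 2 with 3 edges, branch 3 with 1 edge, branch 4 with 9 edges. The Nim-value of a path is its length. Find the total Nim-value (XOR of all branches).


The tree has 4 branches from the ground vertex.
In Green Hackenbush, the Nim-value of a simple path of length k is k.
Branch 1: length 6, Nim-value = 6
Branch 2: length 3, Nim-value = 3
Branch 3: length 1, Nim-value = 1
Branch 4: length 9, Nim-value = 9
Total Nim-value = XOR of all branch values:
0 XOR 6 = 6
6 XOR 3 = 5
5 XOR 1 = 4
4 XOR 9 = 13
Nim-value of the tree = 13

13


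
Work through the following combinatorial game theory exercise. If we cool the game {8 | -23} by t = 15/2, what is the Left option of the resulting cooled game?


Original game: {8 | -23} (a switch {a | b} with a > b).
Cooling by t (for t below the temperature (a - b)/2 = 31/2) taxes each move by t: {a | b} cooled by t is {a - t | b + t}.
Cooling amount: t = 15/2
Cooled Left option: 8 - 15/2 = 1/2
Cooled Right option: -23 + 15/2 = -31/2
Cooled game: {1/2 | -31/2}
Left option = 1/2

1/2


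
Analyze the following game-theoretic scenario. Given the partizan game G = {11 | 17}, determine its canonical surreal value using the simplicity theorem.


Left options: {11}, max = 11
Right options: {17}, min = 17
All options are numbers and max(Left) < min(Right), so by the simplicity theorem the value is the simplest (earliest-born) number strictly between 11 and 17.
Integers 12 through 16 all lie strictly between 11 and 17.
Among integers, the simplest (lowest birthday = smallest |n|; 0 is born on day 0, +-n on day n) is 12.
No non-integer in the interval can be simpler: if x is a non-integer in the interval, then floor(x) or ceil(x) also lies in the interval (the interval contains an integer), and both are proper prefixes of x's sign expansion, i.e. born earlier. So the game value is 12.
Game value = 12

12


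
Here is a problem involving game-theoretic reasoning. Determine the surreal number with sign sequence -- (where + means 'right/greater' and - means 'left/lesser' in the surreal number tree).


Sign expansion: --
Rule: track bounds (lo, hi), initially (-inf, +inf). On '+', the current value becomes lo and we move to the simplest number in (value, hi): value + 1 if hi = +inf, otherwise the midpoint (value + hi)/2. On '-', the current value becomes hi and we move to value - 1 if lo = -inf, otherwise the midpoint (lo + value)/2.
Start at 0.
Step 1: sign = -, move left. Bounds: (-inf, 0). Value = -1
Step 2: sign = -, move left. Bounds: (-inf, -1). Value = -2
The surreal number with sign expansion -- is -2.

-2


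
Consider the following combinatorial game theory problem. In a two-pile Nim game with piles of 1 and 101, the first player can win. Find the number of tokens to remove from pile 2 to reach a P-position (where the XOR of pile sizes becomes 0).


Piles: 1 and 101
Current XOR: 1 XOR 101 = 100 (non-zero, so this is an N-position).
To make the XOR zero, we need to find a move that balances the piles.
For pile 2 (size 101): target = 101 XOR 100 = 1
We reduce pile 2 from 101 to 1.
Tokens removed: 101 - 1 = 100
Verification: 1 XOR 1 = 0

100


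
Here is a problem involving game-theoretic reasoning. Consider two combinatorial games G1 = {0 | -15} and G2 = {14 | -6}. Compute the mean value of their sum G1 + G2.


G1 = {0 | -15}, G2 = {14 | -6}
Each is a switch {a | b} with numbers a > b; its mean value is (a + b)/2, and mean value is additive over game sums: m(G1 + G2) = m(G1) + m(G2).
Mean of G1 = (0 + (-15))/2 = -15/2 = -15/2
Mean of G2 = (14 + (-6))/2 = 8/2 = 4
Mean of G1 + G2 = -15/2 + 4 = -7/2

-7/2


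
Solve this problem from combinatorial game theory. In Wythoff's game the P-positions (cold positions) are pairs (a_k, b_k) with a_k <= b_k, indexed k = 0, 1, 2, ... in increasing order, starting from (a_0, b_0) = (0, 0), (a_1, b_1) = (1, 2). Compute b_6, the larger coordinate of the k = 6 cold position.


By Wythoff's theorem, a_k = floor(k * phi) and b_k = floor(k * phi^2) = a_k + k, where phi = (1 + sqrt(5))/2 is the golden ratio.
phi = (1 + sqrt(5))/2 = 1.618034
phi^2 = phi + 1 = 2.618034
k = 6
k * phi^2 = 6 * 2.618034 = 15.708204
b_6 = floor(k * phi^2) = 15 (check: a_6 + k = 9 + 6 = 15)

15


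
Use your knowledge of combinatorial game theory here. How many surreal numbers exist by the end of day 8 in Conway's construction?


Day 0: {|} = 0 is born. Count = 1.
Day n: the number of surreal numbers born by day n is 2^(n+1) - 1.
By day 0: 2^1 - 1 = 1
By day 1: 2^2 - 1 = 3
By day 2: 2^3 - 1 = 7
By day 3: 2^4 - 1 = 15
By day 4: 2^5 - 1 = 31
By day 5: 2^6 - 1 = 63
By day 6: 2^7 - 1 = 127
By day 7: 2^8 - 1 = 255
By day 8: 2^9 - 1 = 511
By day 8: 511 surreal numbers.

511


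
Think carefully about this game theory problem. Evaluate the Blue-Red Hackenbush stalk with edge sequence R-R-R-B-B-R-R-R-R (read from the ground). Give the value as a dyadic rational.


Edges (from ground): R-R-R-B-B-R-R-R-R
By Berlekamp's sign-expansion rule, a Blue-Red Hackenbush stalk has the value of the surreal number whose sign sequence is the edge sequence with B -> + and R -> -.
Sign sequence: ---++----
Trace the sign expansion in the surreal number tree, starting from 0:
Edge 1: R (sign -) -> bounds (-inf, 0), value = -1
Edge 2: R (sign -) -> bounds (-inf, -1), value = -2
Edge 3: R (sign -) -> bounds (-inf, -2), value = -3
Edge 4: B (sign +) -> bounds (-3, -2), value = -5/2
Edge 5: B (sign +) -> bounds (-5/2, -2), value = -9/4
Edge 6: R (sign -) -> bounds (-5/2, -9/4), value = -19/8
Edge 7: R (sign -) -> bounds (-5/2, -19/8), value = -39/16
Edge 8: R (sign -) -> bounds (-5/2, -39/16), value = -79/32
Edge 9: R (sign -) -> bounds (-5/2, -79/32), value = -159/64
Game value = -159/64

-159/64


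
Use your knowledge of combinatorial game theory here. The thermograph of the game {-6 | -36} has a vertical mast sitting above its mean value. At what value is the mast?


Game = {-6 | -36}, a switch {a | b} with numbers a > b.
Its thermograph has left wall a - t and right wall b + t, which meet at t = (a - b)/2, where both equal (a + b)/2. So the mast (mean value) is at (a + b)/2.
Mean = (-6 + (-36))/2 = -42/2 = -21

-21


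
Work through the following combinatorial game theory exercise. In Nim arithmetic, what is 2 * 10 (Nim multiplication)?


Nim multiplication is bilinear over XOR: (u XOR v) * w = (u*w) XOR (v*w).
So we split each operand into its bit components and XOR the pairwise Nim products.
2 = 2 (as XOR of powers of 2).
10 = 2 + 8 (as XOR of powers of 2).
Using the standard Nim-product table on single bits:
  2*2 = 3,   2*4 = 8,   2*8 = 12,
  4*4 = 6,   4*8 = 11,  8*8 = 13,
and  1*x = x (identity), k*l = l*k (commutative).
Pairwise Nim products:
  2 * 2 = 3
  2 * 8 = 12
XOR them: 3 XOR 12 = 15.
Result: 2 * 10 = 15 (in Nim).

15


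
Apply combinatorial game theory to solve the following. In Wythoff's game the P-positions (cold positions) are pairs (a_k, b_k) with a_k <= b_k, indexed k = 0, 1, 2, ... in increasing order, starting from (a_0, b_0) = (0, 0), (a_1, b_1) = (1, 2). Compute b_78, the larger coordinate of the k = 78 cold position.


By Wythoff's theorem, a_k = floor(k * phi) and b_k = floor(k * phi^2) = a_k + k, where phi = (1 + sqrt(5))/2 is the golden ratio.
phi = (1 + sqrt(5))/2 = 1.618034
phi^2 = phi + 1 = 2.618034
k = 78
k * phi^2 = 78 * 2.618034 = 204.206651
b_78 = floor(k * phi^2) = 204 (check: a_78 + k = 126 + 78 = 204)

204


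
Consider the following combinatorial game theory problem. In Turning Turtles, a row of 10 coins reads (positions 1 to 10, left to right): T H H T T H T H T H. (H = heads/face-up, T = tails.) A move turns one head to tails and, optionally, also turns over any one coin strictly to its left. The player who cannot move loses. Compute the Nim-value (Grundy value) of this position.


Coins: T H H T T H T H T H
Key fact: a single head at position k behaves exactly like a Nim heap of size k (turning it to T and optionally flipping a coin at j < k corresponds to moving the heap from k to j, or to 0), and heads combine as a disjunctive sum (two heads at the same place would cancel, matching j XOR j = 0). So the Nim-value is the XOR of the 1-indexed positions of the heads.
Face-up positions (1-indexed): [2, 3, 6, 8, 10]
XOR 0 with 2: 0 XOR 2 = 2
XOR 2 with 3: 2 XOR 3 = 1
XOR 1 with 6: 1 XOR 6 = 7
XOR 7 with 8: 7 XOR 8 = 15
XOR 15 with 10: 15 XOR 10 = 5
Nim-value = 5

5


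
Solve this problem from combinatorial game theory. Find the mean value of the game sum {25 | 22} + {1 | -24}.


G1 = {25 | 22}, G2 = {1 | -24}
Each is a switch {a | b} with numbers a > b; its mean value is (a + b)/2, and mean value is additive over game sums: m(G1 + G2) = m(G1) + m(G2).
Mean of G1 = (25 + (22))/2 = 47/2 = 47/2
Mean of G2 = (1 + (-24))/2 = -23/2 = -23/2
Mean of G1 + G2 = 47/2 + -23/2 = 12

12


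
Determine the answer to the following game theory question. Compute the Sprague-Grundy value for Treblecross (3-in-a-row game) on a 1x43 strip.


Treblecross: place X on empty cells; 3-in-a-row wins.
Playing within two cells of an existing X lets the opponent win at once, so sensible play treats the cells i-2..i+2 around each X as dead. The player left with no safe cell loses, so this is a normal-play take-away game on strips of safe cells.
Placing X at cell i (0-indexed) of a strip of k safe cells leaves independent strips of sizes max(0, i-2) and max(0, k-i-3). Hence G(k) = mex{ G(max(0,i-2)) XOR G(max(0,k-i-3)) : 0 <= i < k }, with G(0) = 0.
G(1): splits (0,0):0^0=0 -> mex({0}) = 1
G(2): splits (0,0):0^0=0 -> mex({0}) = 1
G(3): splits (0,0):0^0=0 -> mex({0}) = 1
G(4): splits (0,1):0^1=1 (0,0):0^0=0 -> mex({0, 1}) = 2
G(5): splits (0,2):0^1=1 (0,1):0^1=1 (0,0):0^0=0 -> mex({0, 1}) = 2
G(6) = mex({1}) = 0
G(7) = mex({0, 1, 2}) = 3
G(8) = mex({0, 1, 2}) = 3
G(9) = mex({0, 2}) = 1
G(10) = mex({0, 2, 3}) = 1
G(11) = mex({0, 3}) = 1
G(12) = mex({1, 3}) = 0
G(13) = mex({0, 1, 2, 3}) = 4
G(14) = mex({0, 1, 2}) = 3
G(15) = mex({0, 1, 2}) = 3
G(16) = mex({0, 1, 2, 4}) = 3
G(17) = mex({0, 1, 3, 4}) = 2
G(18) = mex({0, 1, 3, 4}) = 2
G(19) = mex({0, 1, 3, 5}) = 2
G(20) = mex({0, 1, 2, 3, 5}) = 4
G(21) = mex({0, 1, 2, 3, 5}) = 4
G(22) = mex({1, 2, 6}) = 0
G(23) = mex({0, 1, 2, 3, 4, 6}) = 5
G(24) = mex({0, 1, 2, 3, 4}) = 5
G(25) = mex({0, 1, 3, 4, 7}) = 2
G(26) = mex({0, 1, 3, 4, 5, 7}) = 2
G(27) = mex({0, 1, 3, 5}) = 2
G(28) = mex({0, 1, 2, 5}) = 3
G(29) = mex({0, 1, 2, 4, 5, 6}) = 3
G(30) = mex({1, 2, 4, 6}) = 0
G(31) = mex({0, 1, 2, 3, 4, 6}) = 5
G(32) = mex({1, 2, 3, 4, 7}) = 0
G(33) = mex({0, 3, 7}) = 1
G(34) = mex({0, 2, 3, 5, 7}) = 1
G(35) = mex({0, 2, 3, 5, 6}) = 1
G(36) = mex({0, 1, 2, 5, 6}) = 3
G(37) = mex({0, 1, 2, 4, 5, 6}) = 3
G(38) = mex({0, 1, 2, 4}) = 3
G(39) = mex({0, 1, 2, 3, 4, 7}) = 5
G(40) = mex({0, 1, 2, 3, 4, 5, 7}) = 6
G(41) = mex({0, 1, 2, 3, 5, 7}) = 4
G(42) = mex({0, 1, 2, 3, 5, 6, 7}) = 4
G(43) = mex({0, 2, 3, 5, 6}) = 1
Therefore G(43) = 1.

1


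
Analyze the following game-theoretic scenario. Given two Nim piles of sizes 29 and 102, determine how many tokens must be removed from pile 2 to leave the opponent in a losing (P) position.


Piles: 29 and 102
Current XOR: 29 XOR 102 = 123 (non-zero, so this is an N-position).
To make the XOR zero, we need to find a move that balances the piles.
For pile 2 (size 102): target = 102 XOR 123 = 29
We reduce pile 2 from 102 to 29.
Tokens removed: 102 - 29 = 73
Verification: 29 XOR 29 = 0

73


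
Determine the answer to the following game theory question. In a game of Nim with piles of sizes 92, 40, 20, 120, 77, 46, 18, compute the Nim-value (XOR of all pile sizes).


We need the XOR (exclusive or) of all pile sizes.
After XOR-ing pile 1 (size 92): 0 XOR 92 = 92
After XOR-ing pile 2 (size 40): 92 XOR 40 = 116
After XOR-ing pile 3 (size 20): 116 XOR 20 = 96
After XOR-ing pile 4 (size 120): 96 XOR 120 = 24
After XOR-ing pile 5 (size 77): 24 XOR 77 = 85
After XOR-ing pile 6 (size 46): 85 XOR 46 = 123
After XOR-ing pile 7 (size 18): 123 XOR 18 = 105
The Nim-value of this position is 105.

105


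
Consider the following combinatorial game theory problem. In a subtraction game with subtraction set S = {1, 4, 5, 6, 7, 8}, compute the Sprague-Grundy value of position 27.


The subtraction set is S = {1, 4, 5, 6, 7, 8}.
G(k) = mex{ G(k - s) : s in S, s <= k }. We compute iteratively: G(0) = 0.
G(1) = mex({0}) = 1
G(2) = mex({1}) = 0
G(3) = mex({0}) = 1
G(4) = mex({0, 1}) = 2
G(5) = mex({0, 1, 2}) = 3
G(6) = mex({0, 1, 3}) = 2
G(7) = mex({0, 1, 2}) = 3
G(8) = mex({0, 1, 2, 3}) = 4
G(9) = mex({0, 1, 2, 3, 4}) = 5
G(10) = mex({0, 1, 2, 3, 5}) = 4
G(11) = mex({1, 2, 3, 4}) = 0
G(12) = mex({0, 2, 3, 4}) = 1
G(13) = mex({1, 2, 3, 4, 5}) = 0
G(14) = mex({0, 2, 3, 4, 5}) = 1
G(15) = mex({0, 1, 3, 4, 5}) = 2
G(16) = mex({0, 1, 2, 4, 5}) = 3
G(17) = mex({0, 1, 3, 4, 5}) = 2
G(18) = mex({0, 1, 2, 4}) = 3
Observe that G(11)..G(18) = 0, 1, 0, 1, 2, 3, 2, 3 repeats G(0)..G(7) = 0, 1, 0, 1, 2, 3, 2, 3.
For k >= max(S) = 8, G(k) is determined by the previous 8 values G(k-8)..G(k-1); a window of 8 consecutive values has recurred shifted by 11, so by induction G(k + 11) = G(k) for all k >= 0: the sequence is periodic from the start with period 11.
One period: G(0..10) = 0, 1, 0, 1, 2, 3, 2, 3, 4, 5, 4.
27 mod 11 = 5, so G(27) = G(5) = 3.

3


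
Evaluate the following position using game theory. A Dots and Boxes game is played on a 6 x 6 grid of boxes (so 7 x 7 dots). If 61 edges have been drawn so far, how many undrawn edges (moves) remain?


Grid: 6 x 6 boxes, i.e. 7 rows and 7 columns of dots.
Horizontal edges: (rows + 1) * cols = 7 * 6 = 42
Vertical edges: rows * (cols + 1) = 6 * 7 = 42
Total edges: 42 + 42 = 84
Edges drawn: 61
Remaining: 84 - 61 = 23

23


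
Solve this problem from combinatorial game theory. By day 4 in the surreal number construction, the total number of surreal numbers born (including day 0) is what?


Day 0: {|} = 0 is born. Count = 1.
Day n: the number of surreal numbers born by day n is 2^(n+1) - 1.
By day 0: 2^1 - 1 = 1
By day 1: 2^2 - 1 = 3
By day 2: 2^3 - 1 = 7
By day 3: 2^4 - 1 = 15
By day 4: 2^5 - 1 = 31
By day 4: 31 surreal numbers.

31


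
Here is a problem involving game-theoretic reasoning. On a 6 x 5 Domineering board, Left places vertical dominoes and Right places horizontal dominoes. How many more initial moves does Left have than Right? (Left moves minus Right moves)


Board is 6 x 5 (rows x cols).
Left (vertical) placements: (rows-1) * cols = 5 * 5 = 25
Right (horizontal) placements: rows * (cols-1) = 6 * 4 = 24
Advantage = Left - Right = 25 - 24 = 1

1


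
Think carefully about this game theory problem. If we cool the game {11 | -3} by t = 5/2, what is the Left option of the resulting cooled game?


Original game: {11 | -3} (a switch {a | b} with a > b).
Cooling by t (for t below the temperature (a - b)/2 = 7) taxes each move by t: {a | b} cooled by t is {a - t | b + t}.
Cooling amount: t = 5/2
Cooled Left option: 11 - 5/2 = 17/2
Cooled Right option: -3 + 5/2 = -1/2
Cooled game: {17/2 | -1/2}
Left option = 17/2

17/2


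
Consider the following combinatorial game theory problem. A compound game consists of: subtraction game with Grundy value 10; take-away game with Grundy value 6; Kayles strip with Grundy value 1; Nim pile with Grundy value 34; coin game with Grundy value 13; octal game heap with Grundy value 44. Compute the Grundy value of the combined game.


By the Sprague-Grundy theorem, the Grundy value of a sum of games is the XOR of individual Grundy values.
subtraction game: Grundy value = 10. Running XOR: 0 XOR 10 = 10
take-away game: Grundy value = 6. Running XOR: 10 XOR 6 = 12
Kayles strip: Grundy value = 1. Running XOR: 12 XOR 1 = 13
Nim pile: Grundy value = 34. Running XOR: 13 XOR 34 = 47
coin game: Grundy value = 13. Running XOR: 47 XOR 13 = 34
octal game heap: Grundy value = 44. Running XOR: 34 XOR 44 = 14
The combined Grundy value is 14.

14


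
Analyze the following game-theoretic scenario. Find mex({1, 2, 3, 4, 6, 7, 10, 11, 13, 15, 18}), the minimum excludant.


Set = {1, 2, 3, 4, 6, 7, 10, 11, 13, 15, 18}
0 is NOT in the set. This is the mex.
mex = 0

0


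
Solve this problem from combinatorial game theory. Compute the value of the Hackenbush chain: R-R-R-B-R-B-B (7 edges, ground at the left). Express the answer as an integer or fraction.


Edges (from ground): R-R-R-B-R-B-B
By Berlekamp's sign-expansion rule, a Blue-Red Hackenbush stalk has the value of the surreal number whose sign sequence is the edge sequence with B -> + and R -> -.
Sign sequence: ---+-++
Trace the sign expansion in the surreal number tree, starting from 0:
Edge 1: R (sign -) -> bounds (-inf, 0), value = -1
Edge 2: R (sign -) -> bounds (-inf, -1), value = -2
Edge 3: R (sign -) -> bounds (-inf, -2), value = -3
Edge 4: B (sign +) -> bounds (-3, -2), value = -5/2
Edge 5: R (sign -) -> bounds (-3, -5/2), value = -11/4
Edge 6: B (sign +) -> bounds (-11/4, -5/2), value = -21/8
Edge 7: B (sign +) -> bounds (-21/8, -5/2), value = -41/16
Game value = -41/16

-41/16


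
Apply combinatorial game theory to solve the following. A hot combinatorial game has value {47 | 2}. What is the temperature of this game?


The game is {47 | 2}, a switch {a | b} with numbers a > b.
Cooling {a | b} by t gives {a - t | b + t}, which stops being hot when a - t = b + t, i.e. at t = (a - b)/2. So the temperature of a switch is (a - b)/2.
Temperature = (Left option - Right option) / 2
= (47 - (2)) / 2
= 45 / 2
= 45/2

45/2


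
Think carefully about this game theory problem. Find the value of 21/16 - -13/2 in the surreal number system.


x = 21/16, y = -13/2
Converting to common denominator: 16
x = 21/16, y = -104/16
x - y = 21/16 - -13/2 = 125/16

125/16


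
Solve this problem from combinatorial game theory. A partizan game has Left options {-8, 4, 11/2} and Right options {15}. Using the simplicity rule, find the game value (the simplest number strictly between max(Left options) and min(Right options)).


Left options: {-8, 4, 11/2}, max = 11/2
Right options: {15}, min = 15
All options are numbers and max(Left) < min(Right), so by the simplicity theorem the value is the simplest (earliest-born) number strictly between 11/2 and 15.
Integers 6 through 14 all lie strictly between 11/2 and 15.
Among integers, the simplest (lowest birthday = smallest |n|; 0 is born on day 0, +-n on day n) is 6.
No non-integer in the interval can be simpler: if x is a non-integer in the interval, then floor(x) or ceil(x) also lies in the interval (the interval contains an integer), and both are proper prefixes of x's sign expansion, i.e. born earlier. So the game value is 6.
Game value = 6

6


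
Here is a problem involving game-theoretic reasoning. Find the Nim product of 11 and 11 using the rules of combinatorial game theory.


Nim multiplication is bilinear over XOR: (u XOR v) * w = (u*w) XOR (v*w).
So we split each operand into its bit components and XOR the pairwise Nim products.
11 = 1 + 2 + 8 (as XOR of powers of 2).
11 = 1 + 2 + 8 (as XOR of powers of 2).
Using the standard Nim-product table on single bits:
  2*2 = 3,   2*4 = 8,   2*8 = 12,
  4*4 = 6,   4*8 = 11,  8*8 = 13,
and  1*x = x (identity), k*l = l*k (commutative).
Pairwise Nim products:
  1 * 1 = 1
  1 * 2 = 2
  1 * 8 = 8
  2 * 1 = 2
  2 * 2 = 3
  2 * 8 = 12
  8 * 1 = 8
  8 * 2 = 12
  8 * 8 = 13
XOR them: 1 XOR 2 XOR 8 XOR 2 XOR 3 XOR 12 XOR 8 XOR 12 XOR 13 = 15.
Result: 11 * 11 = 15 (in Nim).

15


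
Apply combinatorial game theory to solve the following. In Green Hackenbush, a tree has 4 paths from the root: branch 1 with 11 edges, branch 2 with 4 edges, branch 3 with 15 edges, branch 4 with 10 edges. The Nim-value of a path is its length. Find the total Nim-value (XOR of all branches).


The tree has 4 branches from the ground vertex.
In Green Hackenbush, the Nim-value of a simple path of length k is k.
Branch 1: length 11, Nim-value = 11
Branch 2: length 4, Nim-value = 4
Branch 3: length 15, Nim-value = 15
Branch 4: length 10, Nim-value = 10
Total Nim-value = XOR of all branch values:
0 XOR 11 = 11
11 XOR 4 = 15
15 XOR 15 = 0
0 XOR 10 = 10
Nim-value of the tree = 10

10


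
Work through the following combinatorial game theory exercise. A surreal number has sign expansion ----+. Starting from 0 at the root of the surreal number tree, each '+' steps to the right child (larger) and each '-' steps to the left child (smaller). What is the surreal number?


Sign expansion: ----+
Rule: track bounds (lo, hi), initially (-inf, +inf). On '+', the current value becomes lo and we move to the simplest number in (value, hi): value + 1 if hi = +inf, otherwise the midpoint (value + hi)/2. On '-', the current value becomes hi and we move to value - 1 if lo = -inf, otherwise the midpoint (lo + value)/2.
Start at 0.
Step 1: sign = -, move left. Bounds: (-inf, 0). Value = -1
Step 2: sign = -, move left. Bounds: (-inf, -1). Value = -2
Step 3: sign = -, move left. Bounds: (-inf, -2). Value = -3
Step 4: sign = -, move left. Bounds: (-inf, -3). Value = -4
Step 5: sign = +, move right. Bounds: (-4, -3). Value = -7/2
The surreal number with sign expansion ----+ is -7/2.

-7/2


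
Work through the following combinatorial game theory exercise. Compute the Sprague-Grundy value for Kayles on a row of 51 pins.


Kayles: a move removes 1 or 2 adjacent pins from a contiguous row.
Removing pins from a row of k leaves two independent rows (a, b) with a + b = k - 1 (one pin) or a + b = k - 2 (two pins); an end removal gives a = 0.
By Sprague-Grundy, G(k) = mex{ G(a) XOR G(b) } over all these splits. G(0) = 0.
G(1): splits (0,0):0^0=0 -> mex({0}) = 1
G(2): splits (0,1):0^1=1 (0,0):0^0=0 -> mex({0, 1}) = 2
G(3): splits (0,2):0^2=2 (1,1):1^1=0 (0,1):0^1=1 -> mex({0, 1, 2}) = 3
G(4): splits (0,3):0^3=3 (1,2):1^2=3 (0,2):0^2=2 (1,1):1^1=0 -> mex({0, 2, 3}) = 1
G(5): splits (0,4):0^1=1 (1,3):1^3=2 (2,2):2^2=0 (0,3):0^3=3 (1,2):1^2=3 -> mex({0, 1, 2, 3}) = 4
G(6) = mex({0, 1, 2, 4}) = 3
G(7) = mex({0, 1, 3, 4, 5}) = 2
G(8) = mex({0, 2, 3, 5, 6}) = 1
G(9) = mex({0, 1, 2, 3, 6, 7}) = 4
G(10) = mex({0, 1, 3, 4, 5, 7}) = 2
G(11) = mex({0, 1, 2, 3, 4, 5}) = 6
G(12) = mex({0, 1, 2, 3, 5, 6, 7}) = 4
G(13) = mex({0, 2, 3, 4, 6, 7}) = 1
G(14) = mex({0, 1, 4, 5, 6, 7}) = 2
G(15) = mex({0, 1, 2, 3, 4, 5, 6}) = 7
G(16) = mex({0, 2, 3, 5, 6, 7}) = 1
G(17) = mex({0, 1, 2, 3, 5, 6, 7}) = 4
G(18) = mex({0, 1, 2, 4, 5, 6}) = 3
G(19) = mex({0, 1, 3, 4, 5, 7}) = 2
G(20) = mex({0, 2, 3, 4, 5, 6, 7}) = 1
G(21) = mex({0, 1, 2, 3, 5, 6, 7}) = 4
G(22) = mex({0, 1, 2, 3, 4, 5, 7}) = 6
G(23) = mex({0, 1, 2, 3, 4, 5, 6}) = 7
G(24) = mex({0, 1, 2, 3, 5, 6, 7}) = 4
G(25) = mex({0, 2, 3, 4, 6, 7}) = 1
G(26) = mex({0, 1, 3, 4, 5, 6, 7}) = 2
G(27) = mex({0, 1, 2, 3, 4, 5, 6, 7}) = 8
G(28) = mex({0, 1, 2, 3, 4, 6, 7, 8}) = 5
G(29) = mex({0, 1, 2, 3, 5, 6, 7, 8, 9}) = 4
G(30) = mex({0, 1, 2, 3, 4, 5, 6, 9, 10}) = 7
G(31) = mex({0, 1, 3, 4, 5, 7, 10, 11}) = 2
G(32) = mex({0, 2, 3, 4, 5, 6, 7, 9, 11}) = 1
G(33) = mex({0, 1, 2, 3, 4, 5, 6, 7, 9, 12}) = 8
G(34) = mex({0, 1, 2, 3, 4, 5, 7, 8, 11, 12}) = 6
G(35) = mex({0, 1, 2, 3, 4, 5, 6, 8, 9, 10, 11}) = 7
G(36) = mex({0, 1, 2, 3, 5, 6, 7, 9, 10}) = 4
G(37) = mex({0, 2, 3, 4, 6, 7, 9, 10, 11, 12}) = 1
G(38) = mex({0, 1, 3, 4, 5, 6, 7, 9, 10, 11, 12}) = 2
G(39) = mex({0, 1, 2, 4, 5, 6, 7, 9, 10, 12, 14}) = 3
G(40) = mex({0, 2, 3, 4, 6, 7, 11, 12, 14}) = 1
G(41) = mex({0, 1, 2, 3, 5, 6, 7, 9, 10, 11, 12}) = 4
G(42) = mex({0, 1, 2, 3, 4, 5, 6, 9, 10}) = 7
G(43) = mex({0, 1, 3, 4, 5, 7, 9, 10, 12, 15}) = 2
G(44) = mex({0, 2, 3, 4, 5, 6, 7, 9, 10, 12, 15}) = 1
G(45) = mex({0, 1, 2, 3, 4, 5, 6, 7, 9, 10, 12, 14}) = 8
G(46) = mex({0, 1, 3, 4, 5, 7, 8, 11, 12, 14}) = 2
G(47) = mex({0, 1, 2, 3, 4, 5, 6, 8, 9, 10, 11, 12}) = 7
G(48) = mex({0, 1, 2, 3, 5, 6, 7, 9, 10}) = 4
G(49) = mex({0, 2, 3, 4, 6, 7, 9, 10, 11, 12, 15}) = 1
G(50) = mex({0, 1, 4, 5, 6, 7, 9, 11, 12, 14, 15}) = 2
G(51) = mex({0, 1, 2, 3, 4, 5, 6, 7, 9, 12, 14, 15}) = 8
Therefore G(51) = 8.

8


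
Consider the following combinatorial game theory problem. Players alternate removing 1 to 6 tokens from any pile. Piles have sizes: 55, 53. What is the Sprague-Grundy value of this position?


Subtraction set: {1, 2, 3, 4, 5, 6}
For this subtraction set, G(n) = n mod 7 (period = max + 1 = 7).
Pile 1 (size 55): G(55) = 55 mod 7 = 6
Pile 2 (size 53): G(53) = 53 mod 7 = 4
Total Grundy value = XOR of all: 6 XOR 4 = 2

2


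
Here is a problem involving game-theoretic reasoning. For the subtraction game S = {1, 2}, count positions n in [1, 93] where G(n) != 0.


Subtraction set S = {1, 2}, so G(n) = n mod 3.
G(n) = 0 when n is a multiple of 3.
Multiples of 3 in [1, 93]: 31
N-positions (nonzero Grundy) = 93 - 31 = 62

62


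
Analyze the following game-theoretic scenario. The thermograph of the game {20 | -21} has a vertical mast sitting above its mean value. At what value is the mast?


Game = {20 | -21}, a switch {a | b} with numbers a > b.
Its thermograph has left wall a - t and right wall b + t, which meet at t = (a - b)/2, where both equal (a + b)/2. So the mast (mean value) is at (a + b)/2.
Mean = (20 + (-21))/2 = -1/2 = -1/2

-1/2


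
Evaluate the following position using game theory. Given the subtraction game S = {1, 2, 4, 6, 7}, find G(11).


The subtraction set is S = {1, 2, 4, 6, 7}.
G(k) = mex{ G(k - s) : s in S, s <= k }. We compute iteratively: G(0) = 0.
G(1) = mex({0}) = 1
G(2) = mex({0, 1}) = 2
G(3) = mex({1, 2}) = 0
G(4) = mex({0, 2}) = 1
G(5) = mex({0, 1}) = 2
G(6) = mex({0, 1, 2}) = 3
G(7) = mex({0, 1, 2, 3}) = 4
G(8) = mex({1, 2, 3, 4}) = 0
G(9) = mex({0, 2, 4}) = 1
G(10) = mex({0, 1, 3}) = 2
G(11) = mex({1, 2, 4}) = 0
Therefore G(11) = 0.

0


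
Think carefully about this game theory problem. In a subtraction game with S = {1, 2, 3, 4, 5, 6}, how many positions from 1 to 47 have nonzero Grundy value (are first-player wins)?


Subtraction set S = {1, 2, 3, 4, 5, 6}, so G(n) = n mod 7.
G(n) = 0 when n is a multiple of 7.
Multiples of 7 in [1, 47]: 6
N-positions (nonzero Grundy) = 47 - 6 = 41

41


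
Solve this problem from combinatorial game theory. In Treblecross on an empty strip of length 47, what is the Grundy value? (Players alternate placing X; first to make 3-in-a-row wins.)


Treblecross: place X on empty cells; 3-in-a-row wins.
Playing within two cells of an existing X lets the opponent win at once, so sensible play treats the cells i-2..i+2 around each X as dead. The player left with no safe cell loses, so this is a normal-play take-away game on strips of safe cells.
Placing X at cell i (0-indexed) of a strip of k safe cells leaves independent strips of sizes max(0, i-2) and max(0, k-i-3). Hence G(k) = mex{ G(max(0,i-2)) XOR G(max(0,k-i-3)) : 0 <= i < k }, with G(0) = 0.
G(1): splits (0,0):0^0=0 -> mex({0}) = 1
G(2): splits (0,0):0^0=0 -> mex({0}) = 1
G(3): splits (0,0):0^0=0 -> mex({0}) = 1
G(4): splits (0,1):0^1=1 (0,0):0^0=0 -> mex({0, 1}) = 2
G(5): splits (0,2):0^1=1 (0,1):0^1=1 (0,0):0^0=0 -> mex({0, 1}) = 2
G(6) = mex({1}) = 0
G(7) = mex({0, 1, 2}) = 3
G(8) = mex({0, 1, 2}) = 3
G(9) = mex({0, 2}) = 1
G(10) = mex({0, 2, 3}) = 1
G(11) = mex({0, 3}) = 1
G(12) = mex({1, 3}) = 0
G(13) = mex({0, 1, 2, 3}) = 4
G(14) = mex({0, 1, 2}) = 3
G(15) = mex({0, 1, 2}) = 3
G(16) = mex({0, 1, 2, 4}) = 3
G(17) = mex({0, 1, 3, 4}) = 2
G(18) = mex({0, 1, 3, 4}) = 2
G(19) = mex({0, 1, 3, 5}) = 2
G(20) = mex({0, 1, 2, 3, 5}) = 4
G(21) = mex({0, 1, 2, 3, 5}) = 4
G(22) = mex({1, 2, 6}) = 0
G(23) = mex({0, 1, 2, 3, 4, 6}) = 5
G(24) = mex({0, 1, 2, 3, 4}) = 5
G(25) = mex({0, 1, 3, 4, 7}) = 2
G(26) = mex({0, 1, 3, 4, 5, 7}) = 2
G(27) = mex({0, 1, 3, 5}) = 2
G(28) = mex({0, 1, 2, 5}) = 3
G(29) = mex({0, 1, 2, 4, 5, 6}) = 3
G(30) = mex({1, 2, 4, 6}) = 0
G(31) = mex({0, 1, 2, 3, 4, 6}) = 5
G(32) = mex({1, 2, 3, 4, 7}) = 0
G(33) = mex({0, 3, 7}) = 1
G(34) = mex({0, 2, 3, 5, 7}) = 1
G(35) = mex({0, 2, 3, 5, 6}) = 1
G(36) = mex({0, 1, 2, 5, 6}) = 3
G(37) = mex({0, 1, 2, 4, 5, 6}) = 3
G(38) = mex({0, 1, 2, 4}) = 3
G(39) = mex({0, 1, 2, 3, 4, 7}) = 5
G(40) = mex({0, 1, 2, 3, 4, 5, 7}) = 6
G(41) = mex({0, 1, 2, 3, 5, 7}) = 4
G(42) = mex({0, 1, 2, 3, 5, 6, 7}) = 4
G(43) = mex({0, 2, 3, 5, 6}) = 1
G(44) = mex({1, 2, 3, 4, 5, 6}) = 0
G(45) = mex({0, 1, 2, 3, 4, 6, 7}) = 5
G(46) = mex({0, 1, 2, 3, 4, 7}) = 5
G(47) = mex({0, 1, 2, 3, 4, 5, 7}) = 6
Therefore G(47) = 6.

6


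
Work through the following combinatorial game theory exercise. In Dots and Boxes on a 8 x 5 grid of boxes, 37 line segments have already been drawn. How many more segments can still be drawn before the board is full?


Grid: 8 x 5 boxes, i.e. 9 rows and 6 columns of dots.
Horizontal edges: (rows + 1) * cols = 9 * 5 = 45
Vertical edges: rows * (cols + 1) = 8 * 6 = 48
Total edges: 45 + 48 = 93
Edges drawn: 37
Remaining: 93 - 37 = 56

56


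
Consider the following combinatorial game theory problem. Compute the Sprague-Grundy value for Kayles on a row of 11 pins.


Kayles: a move removes 1 or 2 adjacent pins from a contiguous row.
Removing pins from a row of k leaves two independent rows (a, b) with a + b = k - 1 (one pin) or a + b = k - 2 (two pins); an end removal gives a = 0.
By Sprague-Grundy, G(k) = mex{ G(a) XOR G(b) } over all these splits. G(0) = 0.
G(1): splits (0,0):0^0=0 -> mex({0}) = 1
G(2): splits (0,1):0^1=1 (0,0):0^0=0 -> mex({0, 1}) = 2
G(3): splits (0,2):0^2=2 (1,1):1^1=0 (0,1):0^1=1 -> mex({0, 1, 2}) = 3
G(4): splits (0,3):0^3=3 (1,2):1^2=3 (0,2):0^2=2 (1,1):1^1=0 -> mex({0, 2, 3}) = 1
G(5): splits (0,4):0^1=1 (1,3):1^3=2 (2,2):2^2=0 (0,3):0^3=3 (1,2):1^2=3 -> mex({0, 1, 2, 3}) = 4
G(6) = mex({0, 1, 2, 4}) = 3
G(7) = mex({0, 1, 3, 4, 5}) = 2
G(8) = mex({0, 2, 3, 5, 6}) = 1
G(9) = mex({0, 1, 2, 3, 6, 7}) = 4
G(10) = mex({0, 1, 3, 4, 5, 7}) = 2
G(11) = mex({0, 1, 2, 3, 4, 5}) = 6
Therefore G(11) = 6.

6


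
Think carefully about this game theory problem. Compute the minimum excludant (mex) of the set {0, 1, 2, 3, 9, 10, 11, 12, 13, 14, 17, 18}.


Set = {0, 1, 2, 3, 9, 10, 11, 12, 13, 14, 17, 18}
0 is in the set.
1 is in the set.
2 is in the set.
3 is in the set.
4 is NOT in the set. This is the mex.
mex = 4

4


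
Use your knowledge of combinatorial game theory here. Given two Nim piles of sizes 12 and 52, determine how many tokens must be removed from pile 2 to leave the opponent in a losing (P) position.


Piles: 12 and 52
Current XOR: 12 XOR 52 = 56 (non-zero, so this is an N-position).
To make the XOR zero, we need to find a move that balances the piles.
For pile 2 (size 52): target = 52 XOR 56 = 12
We reduce pile 2 from 52 to 12.
Tokens removed: 52 - 12 = 40
Verification: 12 XOR 12 = 0

40


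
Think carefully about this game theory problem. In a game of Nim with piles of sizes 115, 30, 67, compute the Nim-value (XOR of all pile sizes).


We need the XOR (exclusive or) of all pile sizes.
After XOR-ing pile 1 (size 115): 0 XOR 115 = 115
After XOR-ing pile 2 (size 30): 115 XOR 30 = 109
After XOR-ing pile 3 (size 67): 109 XOR 67 = 46
The Nim-value of this position is 46.

46


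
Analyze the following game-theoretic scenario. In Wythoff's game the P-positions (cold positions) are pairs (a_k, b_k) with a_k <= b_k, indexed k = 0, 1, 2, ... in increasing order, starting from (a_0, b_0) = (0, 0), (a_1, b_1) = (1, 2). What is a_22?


By Wythoff's theorem, a_k = floor(k * phi) and b_k = floor(k * phi^2) = a_k + k, where phi = (1 + sqrt(5))/2 is the golden ratio.
phi = (1 + sqrt(5))/2 = 1.618034
k = 22
k * phi = 22 * 1.618034 = 35.596748
a_22 = floor(k * phi) = 35

35


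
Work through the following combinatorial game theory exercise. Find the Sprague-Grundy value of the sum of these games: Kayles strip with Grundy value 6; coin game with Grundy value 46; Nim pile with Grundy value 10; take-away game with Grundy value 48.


By the Sprague-Grundy theorem, the Grundy value of a sum of games is the XOR of individual Grundy values.
Kayles strip: Grundy value = 6. Running XOR: 0 XOR 6 = 6
coin game: Grundy value = 46. Running XOR: 6 XOR 46 = 40
Nim pile: Grundy value = 10. Running XOR: 40 XOR 10 = 34
take-away game: Grundy value = 48. Running XOR: 34 XOR 48 = 18
The combined Grundy value is 18.

18


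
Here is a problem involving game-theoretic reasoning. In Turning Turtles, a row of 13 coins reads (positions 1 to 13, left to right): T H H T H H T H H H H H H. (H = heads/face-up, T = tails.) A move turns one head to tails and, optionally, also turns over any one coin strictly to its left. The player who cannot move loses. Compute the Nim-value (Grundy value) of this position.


Coins: T H H T H H T H H H H H H
Key fact: a single head at position k behaves exactly like a Nim heap of size k (turning it to T and optionally flipping a coin at j < k corresponds to moving the heap from k to j, or to 0), and heads combine as a disjunctive sum (two heads at the same place would cancel, matching j XOR j = 0). So the Nim-value is the XOR of the 1-indexed positions of the heads.
Face-up positions (1-indexed): [2, 3, 5, 6, 8, 9, 10, 11, 12, 13]
XOR 0 with 2: 0 XOR 2 = 2
XOR 2 with 3: 2 XOR 3 = 1
XOR 1 with 5: 1 XOR 5 = 4
XOR 4 with 6: 4 XOR 6 = 2
XOR 2 with 8: 2 XOR 8 = 10
XOR 10 with 9: 10 XOR 9 = 3
XOR 3 with 10: 3 XOR 10 = 9
XOR 9 with 11: 9 XOR 11 = 2
XOR 2 with 12: 2 XOR 12 = 14
XOR 14 with 13: 14 XOR 13 = 3
Nim-value = 3

3
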